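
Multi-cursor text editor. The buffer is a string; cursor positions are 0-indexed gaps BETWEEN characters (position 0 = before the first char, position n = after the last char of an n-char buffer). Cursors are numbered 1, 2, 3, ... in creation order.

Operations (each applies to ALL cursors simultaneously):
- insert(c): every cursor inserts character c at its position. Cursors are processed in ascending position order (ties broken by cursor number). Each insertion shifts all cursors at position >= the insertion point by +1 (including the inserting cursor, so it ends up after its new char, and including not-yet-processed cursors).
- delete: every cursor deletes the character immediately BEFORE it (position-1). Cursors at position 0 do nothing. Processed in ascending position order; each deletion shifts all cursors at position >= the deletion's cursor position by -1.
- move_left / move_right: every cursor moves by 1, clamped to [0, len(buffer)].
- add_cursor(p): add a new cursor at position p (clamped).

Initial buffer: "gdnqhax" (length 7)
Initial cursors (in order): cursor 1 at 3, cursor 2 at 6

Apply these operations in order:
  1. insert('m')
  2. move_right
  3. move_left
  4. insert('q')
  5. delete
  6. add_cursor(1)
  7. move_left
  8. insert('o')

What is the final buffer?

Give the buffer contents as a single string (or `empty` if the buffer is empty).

Answer: ogdnomqhaomx

Derivation:
After op 1 (insert('m')): buffer="gdnmqhamx" (len 9), cursors c1@4 c2@8, authorship ...1...2.
After op 2 (move_right): buffer="gdnmqhamx" (len 9), cursors c1@5 c2@9, authorship ...1...2.
After op 3 (move_left): buffer="gdnmqhamx" (len 9), cursors c1@4 c2@8, authorship ...1...2.
After op 4 (insert('q')): buffer="gdnmqqhamqx" (len 11), cursors c1@5 c2@10, authorship ...11...22.
After op 5 (delete): buffer="gdnmqhamx" (len 9), cursors c1@4 c2@8, authorship ...1...2.
After op 6 (add_cursor(1)): buffer="gdnmqhamx" (len 9), cursors c3@1 c1@4 c2@8, authorship ...1...2.
After op 7 (move_left): buffer="gdnmqhamx" (len 9), cursors c3@0 c1@3 c2@7, authorship ...1...2.
After op 8 (insert('o')): buffer="ogdnomqhaomx" (len 12), cursors c3@1 c1@5 c2@10, authorship 3...11...22.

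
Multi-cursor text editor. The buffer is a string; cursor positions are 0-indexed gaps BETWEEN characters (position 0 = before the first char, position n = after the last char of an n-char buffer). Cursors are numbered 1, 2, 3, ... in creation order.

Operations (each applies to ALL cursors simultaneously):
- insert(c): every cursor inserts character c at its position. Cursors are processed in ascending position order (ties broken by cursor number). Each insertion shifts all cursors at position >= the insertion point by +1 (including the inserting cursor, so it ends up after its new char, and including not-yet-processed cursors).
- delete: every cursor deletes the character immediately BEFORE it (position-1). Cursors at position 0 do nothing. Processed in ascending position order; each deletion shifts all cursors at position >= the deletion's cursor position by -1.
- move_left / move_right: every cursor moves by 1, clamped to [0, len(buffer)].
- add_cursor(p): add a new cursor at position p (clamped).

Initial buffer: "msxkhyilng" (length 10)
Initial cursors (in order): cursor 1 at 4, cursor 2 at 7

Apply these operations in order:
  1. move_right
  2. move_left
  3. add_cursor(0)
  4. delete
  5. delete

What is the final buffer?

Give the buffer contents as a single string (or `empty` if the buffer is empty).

After op 1 (move_right): buffer="msxkhyilng" (len 10), cursors c1@5 c2@8, authorship ..........
After op 2 (move_left): buffer="msxkhyilng" (len 10), cursors c1@4 c2@7, authorship ..........
After op 3 (add_cursor(0)): buffer="msxkhyilng" (len 10), cursors c3@0 c1@4 c2@7, authorship ..........
After op 4 (delete): buffer="msxhylng" (len 8), cursors c3@0 c1@3 c2@5, authorship ........
After op 5 (delete): buffer="mshlng" (len 6), cursors c3@0 c1@2 c2@3, authorship ......

Answer: mshlng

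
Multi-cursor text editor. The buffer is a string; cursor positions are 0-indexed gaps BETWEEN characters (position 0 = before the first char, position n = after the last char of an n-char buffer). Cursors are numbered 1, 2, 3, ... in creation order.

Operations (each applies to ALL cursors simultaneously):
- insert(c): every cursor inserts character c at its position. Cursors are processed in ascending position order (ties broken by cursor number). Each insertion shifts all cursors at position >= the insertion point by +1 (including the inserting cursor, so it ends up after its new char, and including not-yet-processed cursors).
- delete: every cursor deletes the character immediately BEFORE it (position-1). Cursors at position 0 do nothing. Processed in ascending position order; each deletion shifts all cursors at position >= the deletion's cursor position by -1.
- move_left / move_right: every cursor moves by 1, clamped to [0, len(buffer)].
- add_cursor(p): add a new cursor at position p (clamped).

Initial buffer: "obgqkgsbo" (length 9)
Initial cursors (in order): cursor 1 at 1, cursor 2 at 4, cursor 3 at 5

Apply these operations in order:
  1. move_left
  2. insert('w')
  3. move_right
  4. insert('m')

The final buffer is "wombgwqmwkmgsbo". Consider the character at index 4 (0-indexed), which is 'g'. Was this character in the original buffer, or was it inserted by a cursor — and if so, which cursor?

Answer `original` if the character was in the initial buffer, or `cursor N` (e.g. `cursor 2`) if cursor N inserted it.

Answer: original

Derivation:
After op 1 (move_left): buffer="obgqkgsbo" (len 9), cursors c1@0 c2@3 c3@4, authorship .........
After op 2 (insert('w')): buffer="wobgwqwkgsbo" (len 12), cursors c1@1 c2@5 c3@7, authorship 1...2.3.....
After op 3 (move_right): buffer="wobgwqwkgsbo" (len 12), cursors c1@2 c2@6 c3@8, authorship 1...2.3.....
After op 4 (insert('m')): buffer="wombgwqmwkmgsbo" (len 15), cursors c1@3 c2@8 c3@11, authorship 1.1..2.23.3....
Authorship (.=original, N=cursor N): 1 . 1 . . 2 . 2 3 . 3 . . . .
Index 4: author = original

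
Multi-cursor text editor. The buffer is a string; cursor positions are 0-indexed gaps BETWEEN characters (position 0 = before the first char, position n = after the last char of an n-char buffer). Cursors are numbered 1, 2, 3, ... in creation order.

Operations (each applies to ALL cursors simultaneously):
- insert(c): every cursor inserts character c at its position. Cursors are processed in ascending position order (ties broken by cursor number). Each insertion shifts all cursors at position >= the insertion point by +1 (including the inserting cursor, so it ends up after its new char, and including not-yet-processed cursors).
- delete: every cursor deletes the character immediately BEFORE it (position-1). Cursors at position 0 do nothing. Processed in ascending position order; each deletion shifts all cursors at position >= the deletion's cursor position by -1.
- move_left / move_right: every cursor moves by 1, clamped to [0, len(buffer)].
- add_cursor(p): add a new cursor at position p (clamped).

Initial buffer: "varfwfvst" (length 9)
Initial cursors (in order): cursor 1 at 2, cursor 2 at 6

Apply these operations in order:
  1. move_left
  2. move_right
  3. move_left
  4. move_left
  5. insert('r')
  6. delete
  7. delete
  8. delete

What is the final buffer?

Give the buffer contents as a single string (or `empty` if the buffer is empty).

After op 1 (move_left): buffer="varfwfvst" (len 9), cursors c1@1 c2@5, authorship .........
After op 2 (move_right): buffer="varfwfvst" (len 9), cursors c1@2 c2@6, authorship .........
After op 3 (move_left): buffer="varfwfvst" (len 9), cursors c1@1 c2@5, authorship .........
After op 4 (move_left): buffer="varfwfvst" (len 9), cursors c1@0 c2@4, authorship .........
After op 5 (insert('r')): buffer="rvarfrwfvst" (len 11), cursors c1@1 c2@6, authorship 1....2.....
After op 6 (delete): buffer="varfwfvst" (len 9), cursors c1@0 c2@4, authorship .........
After op 7 (delete): buffer="varwfvst" (len 8), cursors c1@0 c2@3, authorship ........
After op 8 (delete): buffer="vawfvst" (len 7), cursors c1@0 c2@2, authorship .......

Answer: vawfvst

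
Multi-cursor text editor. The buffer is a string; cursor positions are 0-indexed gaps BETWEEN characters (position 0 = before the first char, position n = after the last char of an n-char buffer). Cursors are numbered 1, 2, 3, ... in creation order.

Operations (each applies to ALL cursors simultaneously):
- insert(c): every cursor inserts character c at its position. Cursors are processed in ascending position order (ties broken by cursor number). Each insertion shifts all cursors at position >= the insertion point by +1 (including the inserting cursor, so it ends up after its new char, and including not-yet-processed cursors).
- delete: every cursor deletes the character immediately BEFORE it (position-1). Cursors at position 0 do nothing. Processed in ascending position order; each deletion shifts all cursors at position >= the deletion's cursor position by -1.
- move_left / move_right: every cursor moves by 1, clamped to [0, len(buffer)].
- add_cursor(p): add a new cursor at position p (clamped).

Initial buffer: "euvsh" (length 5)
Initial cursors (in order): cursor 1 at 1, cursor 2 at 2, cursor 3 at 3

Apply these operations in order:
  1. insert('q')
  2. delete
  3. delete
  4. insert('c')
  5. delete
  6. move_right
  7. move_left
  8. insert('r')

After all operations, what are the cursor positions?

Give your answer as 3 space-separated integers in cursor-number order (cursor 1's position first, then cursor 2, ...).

Answer: 3 3 3

Derivation:
After op 1 (insert('q')): buffer="equqvqsh" (len 8), cursors c1@2 c2@4 c3@6, authorship .1.2.3..
After op 2 (delete): buffer="euvsh" (len 5), cursors c1@1 c2@2 c3@3, authorship .....
After op 3 (delete): buffer="sh" (len 2), cursors c1@0 c2@0 c3@0, authorship ..
After op 4 (insert('c')): buffer="cccsh" (len 5), cursors c1@3 c2@3 c3@3, authorship 123..
After op 5 (delete): buffer="sh" (len 2), cursors c1@0 c2@0 c3@0, authorship ..
After op 6 (move_right): buffer="sh" (len 2), cursors c1@1 c2@1 c3@1, authorship ..
After op 7 (move_left): buffer="sh" (len 2), cursors c1@0 c2@0 c3@0, authorship ..
After op 8 (insert('r')): buffer="rrrsh" (len 5), cursors c1@3 c2@3 c3@3, authorship 123..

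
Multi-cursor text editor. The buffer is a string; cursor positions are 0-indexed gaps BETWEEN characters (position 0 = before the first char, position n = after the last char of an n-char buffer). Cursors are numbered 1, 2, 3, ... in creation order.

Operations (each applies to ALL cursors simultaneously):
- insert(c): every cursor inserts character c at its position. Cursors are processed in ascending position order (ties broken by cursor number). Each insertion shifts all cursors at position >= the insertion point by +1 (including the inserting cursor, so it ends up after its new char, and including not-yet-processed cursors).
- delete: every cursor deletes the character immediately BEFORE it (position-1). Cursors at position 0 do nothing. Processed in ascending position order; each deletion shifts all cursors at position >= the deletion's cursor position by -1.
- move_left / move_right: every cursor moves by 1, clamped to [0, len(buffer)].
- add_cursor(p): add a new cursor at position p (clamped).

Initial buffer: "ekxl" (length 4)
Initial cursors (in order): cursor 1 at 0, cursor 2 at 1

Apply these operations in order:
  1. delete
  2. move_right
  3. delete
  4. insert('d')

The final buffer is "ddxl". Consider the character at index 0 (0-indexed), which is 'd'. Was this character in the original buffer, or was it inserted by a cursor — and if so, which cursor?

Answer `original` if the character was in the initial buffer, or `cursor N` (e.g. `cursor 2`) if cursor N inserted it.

Answer: cursor 1

Derivation:
After op 1 (delete): buffer="kxl" (len 3), cursors c1@0 c2@0, authorship ...
After op 2 (move_right): buffer="kxl" (len 3), cursors c1@1 c2@1, authorship ...
After op 3 (delete): buffer="xl" (len 2), cursors c1@0 c2@0, authorship ..
After op 4 (insert('d')): buffer="ddxl" (len 4), cursors c1@2 c2@2, authorship 12..
Authorship (.=original, N=cursor N): 1 2 . .
Index 0: author = 1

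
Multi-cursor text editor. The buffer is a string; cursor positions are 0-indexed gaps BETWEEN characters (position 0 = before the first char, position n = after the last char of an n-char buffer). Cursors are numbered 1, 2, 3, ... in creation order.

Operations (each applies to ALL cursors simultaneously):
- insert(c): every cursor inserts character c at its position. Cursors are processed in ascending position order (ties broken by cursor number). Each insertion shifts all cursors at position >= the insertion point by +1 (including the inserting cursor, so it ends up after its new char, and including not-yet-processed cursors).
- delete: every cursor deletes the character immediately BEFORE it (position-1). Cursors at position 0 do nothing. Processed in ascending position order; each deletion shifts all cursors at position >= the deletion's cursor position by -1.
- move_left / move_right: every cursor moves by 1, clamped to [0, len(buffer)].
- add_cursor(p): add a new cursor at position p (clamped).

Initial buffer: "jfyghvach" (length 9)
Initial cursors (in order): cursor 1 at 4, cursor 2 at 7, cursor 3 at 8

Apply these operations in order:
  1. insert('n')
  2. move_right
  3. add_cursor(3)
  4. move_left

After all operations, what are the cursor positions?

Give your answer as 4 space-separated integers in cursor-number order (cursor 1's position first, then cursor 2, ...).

Answer: 5 9 11 2

Derivation:
After op 1 (insert('n')): buffer="jfygnhvancnh" (len 12), cursors c1@5 c2@9 c3@11, authorship ....1...2.3.
After op 2 (move_right): buffer="jfygnhvancnh" (len 12), cursors c1@6 c2@10 c3@12, authorship ....1...2.3.
After op 3 (add_cursor(3)): buffer="jfygnhvancnh" (len 12), cursors c4@3 c1@6 c2@10 c3@12, authorship ....1...2.3.
After op 4 (move_left): buffer="jfygnhvancnh" (len 12), cursors c4@2 c1@5 c2@9 c3@11, authorship ....1...2.3.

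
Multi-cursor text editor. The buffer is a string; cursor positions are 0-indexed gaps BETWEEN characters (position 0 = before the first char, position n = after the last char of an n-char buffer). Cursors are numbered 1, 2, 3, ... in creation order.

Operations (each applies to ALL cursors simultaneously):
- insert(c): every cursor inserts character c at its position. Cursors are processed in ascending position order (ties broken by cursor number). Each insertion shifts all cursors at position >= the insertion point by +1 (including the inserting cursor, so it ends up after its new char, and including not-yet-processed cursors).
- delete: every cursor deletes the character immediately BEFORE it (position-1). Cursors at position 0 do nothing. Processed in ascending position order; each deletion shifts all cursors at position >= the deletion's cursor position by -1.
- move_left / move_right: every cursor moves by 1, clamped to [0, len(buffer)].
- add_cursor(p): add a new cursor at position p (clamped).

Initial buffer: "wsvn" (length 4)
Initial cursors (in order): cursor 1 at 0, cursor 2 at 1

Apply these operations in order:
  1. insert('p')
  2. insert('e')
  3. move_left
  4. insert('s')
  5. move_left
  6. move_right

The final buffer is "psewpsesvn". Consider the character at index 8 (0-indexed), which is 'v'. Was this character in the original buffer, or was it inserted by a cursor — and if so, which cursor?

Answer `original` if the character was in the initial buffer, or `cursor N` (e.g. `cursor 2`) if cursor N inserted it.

After op 1 (insert('p')): buffer="pwpsvn" (len 6), cursors c1@1 c2@3, authorship 1.2...
After op 2 (insert('e')): buffer="pewpesvn" (len 8), cursors c1@2 c2@5, authorship 11.22...
After op 3 (move_left): buffer="pewpesvn" (len 8), cursors c1@1 c2@4, authorship 11.22...
After op 4 (insert('s')): buffer="psewpsesvn" (len 10), cursors c1@2 c2@6, authorship 111.222...
After op 5 (move_left): buffer="psewpsesvn" (len 10), cursors c1@1 c2@5, authorship 111.222...
After op 6 (move_right): buffer="psewpsesvn" (len 10), cursors c1@2 c2@6, authorship 111.222...
Authorship (.=original, N=cursor N): 1 1 1 . 2 2 2 . . .
Index 8: author = original

Answer: original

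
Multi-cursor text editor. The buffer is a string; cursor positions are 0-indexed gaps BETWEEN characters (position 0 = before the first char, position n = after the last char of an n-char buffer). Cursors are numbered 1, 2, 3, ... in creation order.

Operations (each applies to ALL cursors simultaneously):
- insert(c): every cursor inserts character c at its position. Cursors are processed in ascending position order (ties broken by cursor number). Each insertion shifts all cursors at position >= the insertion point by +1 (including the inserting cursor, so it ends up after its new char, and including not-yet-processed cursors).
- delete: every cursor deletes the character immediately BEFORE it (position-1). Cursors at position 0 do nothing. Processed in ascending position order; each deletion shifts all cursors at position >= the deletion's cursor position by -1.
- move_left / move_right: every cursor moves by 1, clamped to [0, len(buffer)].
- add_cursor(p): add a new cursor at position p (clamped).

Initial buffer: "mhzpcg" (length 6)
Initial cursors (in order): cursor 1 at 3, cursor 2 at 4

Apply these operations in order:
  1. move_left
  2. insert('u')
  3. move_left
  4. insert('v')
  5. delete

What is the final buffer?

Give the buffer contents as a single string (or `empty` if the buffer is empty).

After op 1 (move_left): buffer="mhzpcg" (len 6), cursors c1@2 c2@3, authorship ......
After op 2 (insert('u')): buffer="mhuzupcg" (len 8), cursors c1@3 c2@5, authorship ..1.2...
After op 3 (move_left): buffer="mhuzupcg" (len 8), cursors c1@2 c2@4, authorship ..1.2...
After op 4 (insert('v')): buffer="mhvuzvupcg" (len 10), cursors c1@3 c2@6, authorship ..11.22...
After op 5 (delete): buffer="mhuzupcg" (len 8), cursors c1@2 c2@4, authorship ..1.2...

Answer: mhuzupcg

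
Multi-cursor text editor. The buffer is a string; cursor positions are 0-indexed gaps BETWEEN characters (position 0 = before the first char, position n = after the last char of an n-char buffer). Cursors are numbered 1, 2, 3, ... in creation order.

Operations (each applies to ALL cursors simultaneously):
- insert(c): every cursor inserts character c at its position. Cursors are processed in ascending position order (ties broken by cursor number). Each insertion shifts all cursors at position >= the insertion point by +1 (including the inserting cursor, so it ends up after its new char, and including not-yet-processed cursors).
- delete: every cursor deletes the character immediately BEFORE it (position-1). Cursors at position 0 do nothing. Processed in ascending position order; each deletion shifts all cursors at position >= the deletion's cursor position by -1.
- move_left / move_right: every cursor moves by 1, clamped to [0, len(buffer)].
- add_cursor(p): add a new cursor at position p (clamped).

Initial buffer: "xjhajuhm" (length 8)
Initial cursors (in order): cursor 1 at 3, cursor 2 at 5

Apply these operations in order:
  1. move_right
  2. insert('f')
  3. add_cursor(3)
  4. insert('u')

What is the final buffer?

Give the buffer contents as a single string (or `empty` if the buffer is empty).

After op 1 (move_right): buffer="xjhajuhm" (len 8), cursors c1@4 c2@6, authorship ........
After op 2 (insert('f')): buffer="xjhafjufhm" (len 10), cursors c1@5 c2@8, authorship ....1..2..
After op 3 (add_cursor(3)): buffer="xjhafjufhm" (len 10), cursors c3@3 c1@5 c2@8, authorship ....1..2..
After op 4 (insert('u')): buffer="xjhuafujufuhm" (len 13), cursors c3@4 c1@7 c2@11, authorship ...3.11..22..

Answer: xjhuafujufuhm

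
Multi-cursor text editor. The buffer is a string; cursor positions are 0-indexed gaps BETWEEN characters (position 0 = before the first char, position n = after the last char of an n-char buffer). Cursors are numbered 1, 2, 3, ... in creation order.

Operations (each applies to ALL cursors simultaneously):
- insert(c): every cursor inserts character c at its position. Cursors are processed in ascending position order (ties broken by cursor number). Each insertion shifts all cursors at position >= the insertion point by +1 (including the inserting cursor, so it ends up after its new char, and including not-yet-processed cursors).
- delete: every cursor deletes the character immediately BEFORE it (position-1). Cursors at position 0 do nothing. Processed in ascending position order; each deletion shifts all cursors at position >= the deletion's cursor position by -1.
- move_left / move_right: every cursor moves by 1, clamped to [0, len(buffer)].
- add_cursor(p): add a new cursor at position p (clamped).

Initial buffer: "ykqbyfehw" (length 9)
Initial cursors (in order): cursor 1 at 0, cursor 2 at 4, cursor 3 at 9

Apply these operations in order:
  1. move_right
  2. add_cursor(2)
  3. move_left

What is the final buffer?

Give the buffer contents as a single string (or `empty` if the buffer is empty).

After op 1 (move_right): buffer="ykqbyfehw" (len 9), cursors c1@1 c2@5 c3@9, authorship .........
After op 2 (add_cursor(2)): buffer="ykqbyfehw" (len 9), cursors c1@1 c4@2 c2@5 c3@9, authorship .........
After op 3 (move_left): buffer="ykqbyfehw" (len 9), cursors c1@0 c4@1 c2@4 c3@8, authorship .........

Answer: ykqbyfehw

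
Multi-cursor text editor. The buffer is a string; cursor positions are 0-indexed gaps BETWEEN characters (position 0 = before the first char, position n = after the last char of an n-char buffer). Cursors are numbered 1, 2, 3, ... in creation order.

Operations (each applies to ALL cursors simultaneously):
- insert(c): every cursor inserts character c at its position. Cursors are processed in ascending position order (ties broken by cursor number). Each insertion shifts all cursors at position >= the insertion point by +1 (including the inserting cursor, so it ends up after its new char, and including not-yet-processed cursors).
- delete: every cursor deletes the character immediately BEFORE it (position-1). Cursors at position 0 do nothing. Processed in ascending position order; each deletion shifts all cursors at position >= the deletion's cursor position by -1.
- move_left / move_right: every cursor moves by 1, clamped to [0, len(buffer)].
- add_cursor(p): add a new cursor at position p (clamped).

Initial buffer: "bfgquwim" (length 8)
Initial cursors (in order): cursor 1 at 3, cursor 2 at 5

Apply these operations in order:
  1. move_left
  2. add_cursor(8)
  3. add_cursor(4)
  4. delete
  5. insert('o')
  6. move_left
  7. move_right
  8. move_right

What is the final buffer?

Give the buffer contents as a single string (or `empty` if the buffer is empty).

After op 1 (move_left): buffer="bfgquwim" (len 8), cursors c1@2 c2@4, authorship ........
After op 2 (add_cursor(8)): buffer="bfgquwim" (len 8), cursors c1@2 c2@4 c3@8, authorship ........
After op 3 (add_cursor(4)): buffer="bfgquwim" (len 8), cursors c1@2 c2@4 c4@4 c3@8, authorship ........
After op 4 (delete): buffer="buwi" (len 4), cursors c1@1 c2@1 c4@1 c3@4, authorship ....
After op 5 (insert('o')): buffer="booouwio" (len 8), cursors c1@4 c2@4 c4@4 c3@8, authorship .124...3
After op 6 (move_left): buffer="booouwio" (len 8), cursors c1@3 c2@3 c4@3 c3@7, authorship .124...3
After op 7 (move_right): buffer="booouwio" (len 8), cursors c1@4 c2@4 c4@4 c3@8, authorship .124...3
After op 8 (move_right): buffer="booouwio" (len 8), cursors c1@5 c2@5 c4@5 c3@8, authorship .124...3

Answer: booouwio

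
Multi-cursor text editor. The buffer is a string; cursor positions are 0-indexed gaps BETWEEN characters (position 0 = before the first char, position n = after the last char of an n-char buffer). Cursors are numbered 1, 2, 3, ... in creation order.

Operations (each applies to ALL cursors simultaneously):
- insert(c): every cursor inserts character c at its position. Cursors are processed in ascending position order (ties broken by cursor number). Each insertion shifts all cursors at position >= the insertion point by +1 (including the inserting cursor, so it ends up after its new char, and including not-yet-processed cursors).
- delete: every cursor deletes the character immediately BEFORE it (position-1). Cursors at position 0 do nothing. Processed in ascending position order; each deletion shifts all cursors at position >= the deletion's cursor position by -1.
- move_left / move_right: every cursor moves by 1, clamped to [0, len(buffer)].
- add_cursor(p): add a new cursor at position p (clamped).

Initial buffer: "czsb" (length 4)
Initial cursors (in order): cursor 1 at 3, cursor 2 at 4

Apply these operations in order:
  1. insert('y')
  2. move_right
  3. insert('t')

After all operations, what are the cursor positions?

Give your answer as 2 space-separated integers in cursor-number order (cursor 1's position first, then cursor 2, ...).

After op 1 (insert('y')): buffer="czsyby" (len 6), cursors c1@4 c2@6, authorship ...1.2
After op 2 (move_right): buffer="czsyby" (len 6), cursors c1@5 c2@6, authorship ...1.2
After op 3 (insert('t')): buffer="czsybtyt" (len 8), cursors c1@6 c2@8, authorship ...1.122

Answer: 6 8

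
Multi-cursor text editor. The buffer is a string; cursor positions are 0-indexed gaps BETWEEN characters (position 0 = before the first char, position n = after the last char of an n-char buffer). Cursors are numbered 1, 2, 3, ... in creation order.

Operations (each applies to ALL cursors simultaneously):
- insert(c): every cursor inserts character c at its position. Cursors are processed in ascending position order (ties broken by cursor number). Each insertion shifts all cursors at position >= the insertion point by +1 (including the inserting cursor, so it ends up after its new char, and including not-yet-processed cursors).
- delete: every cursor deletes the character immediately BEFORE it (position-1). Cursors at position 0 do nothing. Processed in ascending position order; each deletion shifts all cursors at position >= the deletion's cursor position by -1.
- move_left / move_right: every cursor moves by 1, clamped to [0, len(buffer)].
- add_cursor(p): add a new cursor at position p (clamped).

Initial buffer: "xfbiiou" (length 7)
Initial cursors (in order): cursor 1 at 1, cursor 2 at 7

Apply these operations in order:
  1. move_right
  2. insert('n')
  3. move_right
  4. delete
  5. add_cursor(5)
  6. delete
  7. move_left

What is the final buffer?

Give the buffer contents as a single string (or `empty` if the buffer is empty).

Answer: xfio

Derivation:
After op 1 (move_right): buffer="xfbiiou" (len 7), cursors c1@2 c2@7, authorship .......
After op 2 (insert('n')): buffer="xfnbiioun" (len 9), cursors c1@3 c2@9, authorship ..1.....2
After op 3 (move_right): buffer="xfnbiioun" (len 9), cursors c1@4 c2@9, authorship ..1.....2
After op 4 (delete): buffer="xfniiou" (len 7), cursors c1@3 c2@7, authorship ..1....
After op 5 (add_cursor(5)): buffer="xfniiou" (len 7), cursors c1@3 c3@5 c2@7, authorship ..1....
After op 6 (delete): buffer="xfio" (len 4), cursors c1@2 c3@3 c2@4, authorship ....
After op 7 (move_left): buffer="xfio" (len 4), cursors c1@1 c3@2 c2@3, authorship ....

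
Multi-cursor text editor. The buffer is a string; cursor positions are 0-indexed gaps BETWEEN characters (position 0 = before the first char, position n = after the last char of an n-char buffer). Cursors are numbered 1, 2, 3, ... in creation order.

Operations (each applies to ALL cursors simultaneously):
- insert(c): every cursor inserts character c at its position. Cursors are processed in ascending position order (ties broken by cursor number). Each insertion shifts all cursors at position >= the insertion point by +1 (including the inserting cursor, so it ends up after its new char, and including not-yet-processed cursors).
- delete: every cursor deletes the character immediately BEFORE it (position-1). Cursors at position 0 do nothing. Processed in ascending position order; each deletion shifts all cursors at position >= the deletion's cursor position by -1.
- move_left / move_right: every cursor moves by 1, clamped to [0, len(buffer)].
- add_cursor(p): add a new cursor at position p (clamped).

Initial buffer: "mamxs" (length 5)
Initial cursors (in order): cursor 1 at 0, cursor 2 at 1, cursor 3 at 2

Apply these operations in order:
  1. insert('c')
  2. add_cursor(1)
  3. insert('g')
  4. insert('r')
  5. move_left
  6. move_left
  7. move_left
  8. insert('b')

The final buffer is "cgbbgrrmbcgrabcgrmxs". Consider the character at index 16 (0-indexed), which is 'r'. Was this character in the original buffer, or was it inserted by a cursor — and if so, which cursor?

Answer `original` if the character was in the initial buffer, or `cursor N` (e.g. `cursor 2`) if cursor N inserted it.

After op 1 (insert('c')): buffer="cmcacmxs" (len 8), cursors c1@1 c2@3 c3@5, authorship 1.2.3...
After op 2 (add_cursor(1)): buffer="cmcacmxs" (len 8), cursors c1@1 c4@1 c2@3 c3@5, authorship 1.2.3...
After op 3 (insert('g')): buffer="cggmcgacgmxs" (len 12), cursors c1@3 c4@3 c2@6 c3@9, authorship 114.22.33...
After op 4 (insert('r')): buffer="cggrrmcgracgrmxs" (len 16), cursors c1@5 c4@5 c2@9 c3@13, authorship 11414.222.333...
After op 5 (move_left): buffer="cggrrmcgracgrmxs" (len 16), cursors c1@4 c4@4 c2@8 c3@12, authorship 11414.222.333...
After op 6 (move_left): buffer="cggrrmcgracgrmxs" (len 16), cursors c1@3 c4@3 c2@7 c3@11, authorship 11414.222.333...
After op 7 (move_left): buffer="cggrrmcgracgrmxs" (len 16), cursors c1@2 c4@2 c2@6 c3@10, authorship 11414.222.333...
After op 8 (insert('b')): buffer="cgbbgrrmbcgrabcgrmxs" (len 20), cursors c1@4 c4@4 c2@9 c3@14, authorship 1114414.2222.3333...
Authorship (.=original, N=cursor N): 1 1 1 4 4 1 4 . 2 2 2 2 . 3 3 3 3 . . .
Index 16: author = 3

Answer: cursor 3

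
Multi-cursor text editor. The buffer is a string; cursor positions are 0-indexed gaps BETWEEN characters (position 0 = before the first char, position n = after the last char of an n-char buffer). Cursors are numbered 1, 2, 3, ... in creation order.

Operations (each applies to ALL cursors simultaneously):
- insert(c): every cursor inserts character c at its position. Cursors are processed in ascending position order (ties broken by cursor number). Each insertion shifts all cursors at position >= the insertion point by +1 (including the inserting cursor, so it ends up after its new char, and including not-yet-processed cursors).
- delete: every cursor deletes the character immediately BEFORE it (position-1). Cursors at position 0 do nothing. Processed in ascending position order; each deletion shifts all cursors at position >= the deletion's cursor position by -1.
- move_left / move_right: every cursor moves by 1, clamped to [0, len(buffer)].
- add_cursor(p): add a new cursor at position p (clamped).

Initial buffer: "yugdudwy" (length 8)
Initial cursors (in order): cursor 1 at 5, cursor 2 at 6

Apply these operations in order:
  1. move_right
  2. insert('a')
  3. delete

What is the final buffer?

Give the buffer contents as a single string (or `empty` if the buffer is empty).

Answer: yugdudwy

Derivation:
After op 1 (move_right): buffer="yugdudwy" (len 8), cursors c1@6 c2@7, authorship ........
After op 2 (insert('a')): buffer="yugdudaway" (len 10), cursors c1@7 c2@9, authorship ......1.2.
After op 3 (delete): buffer="yugdudwy" (len 8), cursors c1@6 c2@7, authorship ........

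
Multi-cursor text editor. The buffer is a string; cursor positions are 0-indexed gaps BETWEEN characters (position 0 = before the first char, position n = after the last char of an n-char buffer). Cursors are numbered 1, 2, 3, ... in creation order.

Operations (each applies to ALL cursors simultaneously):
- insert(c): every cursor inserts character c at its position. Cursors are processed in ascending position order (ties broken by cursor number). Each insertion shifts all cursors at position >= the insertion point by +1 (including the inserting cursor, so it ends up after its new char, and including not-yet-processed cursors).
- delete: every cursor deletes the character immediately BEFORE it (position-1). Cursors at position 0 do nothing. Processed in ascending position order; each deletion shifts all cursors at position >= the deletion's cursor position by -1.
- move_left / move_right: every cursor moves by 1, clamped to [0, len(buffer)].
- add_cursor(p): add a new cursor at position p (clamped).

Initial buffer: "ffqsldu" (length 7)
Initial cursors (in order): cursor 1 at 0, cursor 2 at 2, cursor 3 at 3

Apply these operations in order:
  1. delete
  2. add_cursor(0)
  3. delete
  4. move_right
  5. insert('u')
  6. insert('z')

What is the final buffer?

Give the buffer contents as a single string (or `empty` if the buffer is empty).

Answer: suuuuzzzzldu

Derivation:
After op 1 (delete): buffer="fsldu" (len 5), cursors c1@0 c2@1 c3@1, authorship .....
After op 2 (add_cursor(0)): buffer="fsldu" (len 5), cursors c1@0 c4@0 c2@1 c3@1, authorship .....
After op 3 (delete): buffer="sldu" (len 4), cursors c1@0 c2@0 c3@0 c4@0, authorship ....
After op 4 (move_right): buffer="sldu" (len 4), cursors c1@1 c2@1 c3@1 c4@1, authorship ....
After op 5 (insert('u')): buffer="suuuuldu" (len 8), cursors c1@5 c2@5 c3@5 c4@5, authorship .1234...
After op 6 (insert('z')): buffer="suuuuzzzzldu" (len 12), cursors c1@9 c2@9 c3@9 c4@9, authorship .12341234...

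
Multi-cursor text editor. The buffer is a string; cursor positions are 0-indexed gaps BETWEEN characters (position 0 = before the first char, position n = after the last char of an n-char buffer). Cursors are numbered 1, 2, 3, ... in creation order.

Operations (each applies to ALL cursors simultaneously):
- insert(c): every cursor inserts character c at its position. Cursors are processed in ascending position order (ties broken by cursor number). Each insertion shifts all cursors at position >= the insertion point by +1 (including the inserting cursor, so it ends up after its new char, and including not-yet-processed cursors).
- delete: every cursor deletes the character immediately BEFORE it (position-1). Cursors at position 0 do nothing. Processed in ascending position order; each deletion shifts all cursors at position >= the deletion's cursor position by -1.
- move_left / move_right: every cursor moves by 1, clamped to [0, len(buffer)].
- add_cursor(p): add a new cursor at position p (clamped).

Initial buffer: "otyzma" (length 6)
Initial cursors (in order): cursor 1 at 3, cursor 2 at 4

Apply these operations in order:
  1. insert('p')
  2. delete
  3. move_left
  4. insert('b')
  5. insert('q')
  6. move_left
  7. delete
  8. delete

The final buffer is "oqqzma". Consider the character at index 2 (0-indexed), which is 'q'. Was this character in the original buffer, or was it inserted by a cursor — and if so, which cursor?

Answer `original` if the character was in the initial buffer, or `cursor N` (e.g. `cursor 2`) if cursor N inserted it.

After op 1 (insert('p')): buffer="otypzpma" (len 8), cursors c1@4 c2@6, authorship ...1.2..
After op 2 (delete): buffer="otyzma" (len 6), cursors c1@3 c2@4, authorship ......
After op 3 (move_left): buffer="otyzma" (len 6), cursors c1@2 c2@3, authorship ......
After op 4 (insert('b')): buffer="otbybzma" (len 8), cursors c1@3 c2@5, authorship ..1.2...
After op 5 (insert('q')): buffer="otbqybqzma" (len 10), cursors c1@4 c2@7, authorship ..11.22...
After op 6 (move_left): buffer="otbqybqzma" (len 10), cursors c1@3 c2@6, authorship ..11.22...
After op 7 (delete): buffer="otqyqzma" (len 8), cursors c1@2 c2@4, authorship ..1.2...
After op 8 (delete): buffer="oqqzma" (len 6), cursors c1@1 c2@2, authorship .12...
Authorship (.=original, N=cursor N): . 1 2 . . .
Index 2: author = 2

Answer: cursor 2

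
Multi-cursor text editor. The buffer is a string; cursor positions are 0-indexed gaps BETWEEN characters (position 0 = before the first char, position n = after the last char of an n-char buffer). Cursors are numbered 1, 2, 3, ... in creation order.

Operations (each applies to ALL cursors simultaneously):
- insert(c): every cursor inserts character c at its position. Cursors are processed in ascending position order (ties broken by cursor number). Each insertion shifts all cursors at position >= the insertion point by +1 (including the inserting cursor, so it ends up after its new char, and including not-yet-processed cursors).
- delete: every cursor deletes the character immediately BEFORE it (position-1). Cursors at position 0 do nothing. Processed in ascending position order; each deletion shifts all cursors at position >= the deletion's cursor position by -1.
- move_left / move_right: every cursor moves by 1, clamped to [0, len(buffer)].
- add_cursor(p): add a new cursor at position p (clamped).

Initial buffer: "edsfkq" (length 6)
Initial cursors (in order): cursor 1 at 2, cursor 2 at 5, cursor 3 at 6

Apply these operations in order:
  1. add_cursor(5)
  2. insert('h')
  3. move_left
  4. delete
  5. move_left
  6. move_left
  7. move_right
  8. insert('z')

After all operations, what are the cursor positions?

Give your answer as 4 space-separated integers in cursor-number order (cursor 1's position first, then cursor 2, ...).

After op 1 (add_cursor(5)): buffer="edsfkq" (len 6), cursors c1@2 c2@5 c4@5 c3@6, authorship ......
After op 2 (insert('h')): buffer="edhsfkhhqh" (len 10), cursors c1@3 c2@8 c4@8 c3@10, authorship ..1...24.3
After op 3 (move_left): buffer="edhsfkhhqh" (len 10), cursors c1@2 c2@7 c4@7 c3@9, authorship ..1...24.3
After op 4 (delete): buffer="ehsfhh" (len 6), cursors c1@1 c2@4 c4@4 c3@5, authorship .1..43
After op 5 (move_left): buffer="ehsfhh" (len 6), cursors c1@0 c2@3 c4@3 c3@4, authorship .1..43
After op 6 (move_left): buffer="ehsfhh" (len 6), cursors c1@0 c2@2 c4@2 c3@3, authorship .1..43
After op 7 (move_right): buffer="ehsfhh" (len 6), cursors c1@1 c2@3 c4@3 c3@4, authorship .1..43
After op 8 (insert('z')): buffer="ezhszzfzhh" (len 10), cursors c1@2 c2@6 c4@6 c3@8, authorship .11.24.343

Answer: 2 6 8 6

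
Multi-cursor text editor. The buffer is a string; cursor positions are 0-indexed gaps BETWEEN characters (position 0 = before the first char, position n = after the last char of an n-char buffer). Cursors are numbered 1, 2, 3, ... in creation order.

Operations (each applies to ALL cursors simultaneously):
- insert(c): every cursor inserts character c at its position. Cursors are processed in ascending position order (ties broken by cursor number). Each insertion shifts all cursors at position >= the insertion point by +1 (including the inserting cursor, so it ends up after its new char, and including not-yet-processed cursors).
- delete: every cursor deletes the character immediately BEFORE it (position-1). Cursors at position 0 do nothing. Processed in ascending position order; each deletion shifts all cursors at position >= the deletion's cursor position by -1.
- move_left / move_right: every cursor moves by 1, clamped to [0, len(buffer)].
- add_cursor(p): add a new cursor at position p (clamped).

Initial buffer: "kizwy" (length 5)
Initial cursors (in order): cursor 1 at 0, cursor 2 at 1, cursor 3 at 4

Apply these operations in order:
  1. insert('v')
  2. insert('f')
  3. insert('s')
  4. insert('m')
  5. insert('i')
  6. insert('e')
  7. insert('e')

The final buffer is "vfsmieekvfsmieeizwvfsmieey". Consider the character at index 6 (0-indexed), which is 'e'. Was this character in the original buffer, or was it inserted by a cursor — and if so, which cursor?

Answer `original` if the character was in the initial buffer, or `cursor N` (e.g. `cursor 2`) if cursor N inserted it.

After op 1 (insert('v')): buffer="vkvizwvy" (len 8), cursors c1@1 c2@3 c3@7, authorship 1.2...3.
After op 2 (insert('f')): buffer="vfkvfizwvfy" (len 11), cursors c1@2 c2@5 c3@10, authorship 11.22...33.
After op 3 (insert('s')): buffer="vfskvfsizwvfsy" (len 14), cursors c1@3 c2@7 c3@13, authorship 111.222...333.
After op 4 (insert('m')): buffer="vfsmkvfsmizwvfsmy" (len 17), cursors c1@4 c2@9 c3@16, authorship 1111.2222...3333.
After op 5 (insert('i')): buffer="vfsmikvfsmiizwvfsmiy" (len 20), cursors c1@5 c2@11 c3@19, authorship 11111.22222...33333.
After op 6 (insert('e')): buffer="vfsmiekvfsmieizwvfsmiey" (len 23), cursors c1@6 c2@13 c3@22, authorship 111111.222222...333333.
After op 7 (insert('e')): buffer="vfsmieekvfsmieeizwvfsmieey" (len 26), cursors c1@7 c2@15 c3@25, authorship 1111111.2222222...3333333.
Authorship (.=original, N=cursor N): 1 1 1 1 1 1 1 . 2 2 2 2 2 2 2 . . . 3 3 3 3 3 3 3 .
Index 6: author = 1

Answer: cursor 1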